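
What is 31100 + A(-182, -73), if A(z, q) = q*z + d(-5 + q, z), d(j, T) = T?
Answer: 44204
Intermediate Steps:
A(z, q) = z + q*z (A(z, q) = q*z + z = z + q*z)
31100 + A(-182, -73) = 31100 - 182*(1 - 73) = 31100 - 182*(-72) = 31100 + 13104 = 44204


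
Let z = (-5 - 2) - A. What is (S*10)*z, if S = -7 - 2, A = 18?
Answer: 2250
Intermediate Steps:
z = -25 (z = (-5 - 2) - 1*18 = -7 - 18 = -25)
S = -9
(S*10)*z = -9*10*(-25) = -90*(-25) = 2250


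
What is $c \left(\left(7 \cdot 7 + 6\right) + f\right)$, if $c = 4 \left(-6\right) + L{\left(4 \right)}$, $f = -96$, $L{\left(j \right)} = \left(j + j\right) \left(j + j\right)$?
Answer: $-1640$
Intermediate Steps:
$L{\left(j \right)} = 4 j^{2}$ ($L{\left(j \right)} = 2 j 2 j = 4 j^{2}$)
$c = 40$ ($c = 4 \left(-6\right) + 4 \cdot 4^{2} = -24 + 4 \cdot 16 = -24 + 64 = 40$)
$c \left(\left(7 \cdot 7 + 6\right) + f\right) = 40 \left(\left(7 \cdot 7 + 6\right) - 96\right) = 40 \left(\left(49 + 6\right) - 96\right) = 40 \left(55 - 96\right) = 40 \left(-41\right) = -1640$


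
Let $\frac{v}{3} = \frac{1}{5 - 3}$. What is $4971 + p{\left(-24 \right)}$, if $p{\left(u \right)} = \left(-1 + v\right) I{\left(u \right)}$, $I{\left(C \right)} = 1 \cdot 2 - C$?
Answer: $4984$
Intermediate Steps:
$I{\left(C \right)} = 2 - C$
$v = \frac{3}{2}$ ($v = \frac{3}{5 - 3} = \frac{3}{2} \approx 1.5$)
$p{\left(u \right)} = 1 - \frac{u}{2}$ ($p{\left(u \right)} = \left(-1 + \frac{3}{2}\right) \left(2 - u\right) = \frac{2 - u}{2} = 1 - \frac{u}{2}$)
$4971 + p{\left(-24 \right)} = 4971 + \left(1 - -12\right) = 4971 + \left(1 + 12\right) = 4971 + 13 = 4984$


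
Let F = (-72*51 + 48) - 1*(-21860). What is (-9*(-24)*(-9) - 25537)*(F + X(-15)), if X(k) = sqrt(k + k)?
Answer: -501143516 - 27481*I*sqrt(30) ≈ -5.0114e+8 - 1.5052e+5*I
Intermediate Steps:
F = 18236 (F = (-3672 + 48) + 21860 = -3624 + 21860 = 18236)
X(k) = sqrt(2)*sqrt(k) (X(k) = sqrt(2*k) = sqrt(2)*sqrt(k))
(-9*(-24)*(-9) - 25537)*(F + X(-15)) = (-9*(-24)*(-9) - 25537)*(18236 + sqrt(2)*sqrt(-15)) = (216*(-9) - 25537)*(18236 + sqrt(2)*(I*sqrt(15))) = (-1944 - 25537)*(18236 + I*sqrt(30)) = -27481*(18236 + I*sqrt(30)) = -501143516 - 27481*I*sqrt(30)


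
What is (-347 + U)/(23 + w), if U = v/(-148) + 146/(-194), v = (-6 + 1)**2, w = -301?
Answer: 4994761/3990968 ≈ 1.2515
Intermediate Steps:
v = 25 (v = (-5)**2 = 25)
U = -13229/14356 (U = 25/(-148) + 146/(-194) = 25*(-1/148) + 146*(-1/194) = -25/148 - 73/97 = -13229/14356 ≈ -0.92150)
(-347 + U)/(23 + w) = (-347 - 13229/14356)/(23 - 301) = -4994761/14356/(-278) = -4994761/14356*(-1/278) = 4994761/3990968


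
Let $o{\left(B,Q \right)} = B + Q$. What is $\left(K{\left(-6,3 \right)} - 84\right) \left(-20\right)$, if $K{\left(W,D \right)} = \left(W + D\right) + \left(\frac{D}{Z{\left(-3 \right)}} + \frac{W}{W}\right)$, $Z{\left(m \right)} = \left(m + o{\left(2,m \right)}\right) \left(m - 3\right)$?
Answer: $\frac{3435}{2} \approx 1717.5$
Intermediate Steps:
$Z{\left(m \right)} = \left(-3 + m\right) \left(2 + 2 m\right)$ ($Z{\left(m \right)} = \left(m + \left(2 + m\right)\right) \left(m - 3\right) = \left(2 + 2 m\right) \left(-3 + m\right) = \left(-3 + m\right) \left(2 + 2 m\right)$)
$K{\left(W,D \right)} = 1 + W + \frac{25 D}{24}$ ($K{\left(W,D \right)} = \left(W + D\right) + \left(\frac{D}{-6 - -12 + 2 \left(-3\right)^{2}} + \frac{W}{W}\right) = \left(D + W\right) + \left(\frac{D}{-6 + 12 + 2 \cdot 9} + 1\right) = \left(D + W\right) + \left(\frac{D}{-6 + 12 + 18} + 1\right) = \left(D + W\right) + \left(\frac{D}{24} + 1\right) = \left(D + W\right) + \left(1 + \frac{D}{24}\right) = 1 + W + \frac{25 D}{24}$)
$\left(K{\left(-6,3 \right)} - 84\right) \left(-20\right) = \left(\left(1 - 6 + \frac{25}{24} \cdot 3\right) - 84\right) \left(-20\right) = \left(\left(1 - 6 + \frac{25}{8}\right) - 84\right) \left(-20\right) = \left(- \frac{15}{8} - 84\right) \left(-20\right) = \left(- \frac{687}{8}\right) \left(-20\right) = \frac{3435}{2}$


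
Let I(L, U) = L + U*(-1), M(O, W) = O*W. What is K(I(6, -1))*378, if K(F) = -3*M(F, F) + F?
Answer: -52920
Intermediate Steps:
I(L, U) = L - U
K(F) = F - 3*F**2 (K(F) = -3*F*F + F = -3*F**2 + F = F - 3*F**2)
K(I(6, -1))*378 = ((6 - 1*(-1))*(1 - 3*(6 - 1*(-1))))*378 = ((6 + 1)*(1 - 3*(6 + 1)))*378 = (7*(1 - 3*7))*378 = (7*(1 - 21))*378 = (7*(-20))*378 = -140*378 = -52920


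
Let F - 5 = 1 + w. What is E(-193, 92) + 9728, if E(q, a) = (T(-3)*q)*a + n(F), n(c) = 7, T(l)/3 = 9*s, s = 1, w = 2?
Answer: -469677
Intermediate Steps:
T(l) = 27 (T(l) = 3*(9*1) = 3*9 = 27)
F = 8 (F = 5 + (1 + 2) = 5 + 3 = 8)
E(q, a) = 7 + 27*a*q (E(q, a) = (27*q)*a + 7 = 27*a*q + 7 = 7 + 27*a*q)
E(-193, 92) + 9728 = (7 + 27*92*(-193)) + 9728 = (7 - 479412) + 9728 = -479405 + 9728 = -469677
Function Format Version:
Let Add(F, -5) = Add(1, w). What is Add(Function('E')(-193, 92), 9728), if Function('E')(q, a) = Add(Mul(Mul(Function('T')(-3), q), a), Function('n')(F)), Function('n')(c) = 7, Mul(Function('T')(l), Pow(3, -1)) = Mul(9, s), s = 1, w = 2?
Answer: -469677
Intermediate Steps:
Function('T')(l) = 27 (Function('T')(l) = Mul(3, Mul(9, 1)) = Mul(3, 9) = 27)
F = 8 (F = Add(5, Add(1, 2)) = Add(5, 3) = 8)
Function('E')(q, a) = Add(7, Mul(27, a, q)) (Function('E')(q, a) = Add(Mul(Mul(27, q), a), 7) = Add(Mul(27, a, q), 7) = Add(7, Mul(27, a, q)))
Add(Function('E')(-193, 92), 9728) = Add(Add(7, Mul(27, 92, -193)), 9728) = Add(Add(7, -479412), 9728) = Add(-479405, 9728) = -469677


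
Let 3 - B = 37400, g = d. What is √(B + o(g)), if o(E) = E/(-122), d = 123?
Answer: I*√556631954/122 ≈ 193.39*I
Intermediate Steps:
g = 123
B = -37397 (B = 3 - 1*37400 = 3 - 37400 = -37397)
o(E) = -E/122 (o(E) = E*(-1/122) = -E/122)
√(B + o(g)) = √(-37397 - 1/122*123) = √(-37397 - 123/122) = √(-4562557/122) = I*√556631954/122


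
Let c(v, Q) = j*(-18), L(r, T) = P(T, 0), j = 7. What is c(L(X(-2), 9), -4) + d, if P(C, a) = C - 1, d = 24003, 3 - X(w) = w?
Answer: 23877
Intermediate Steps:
X(w) = 3 - w
P(C, a) = -1 + C
L(r, T) = -1 + T
c(v, Q) = -126 (c(v, Q) = 7*(-18) = -126)
c(L(X(-2), 9), -4) + d = -126 + 24003 = 23877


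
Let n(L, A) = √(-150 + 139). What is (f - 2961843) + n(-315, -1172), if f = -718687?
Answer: -3680530 + I*√11 ≈ -3.6805e+6 + 3.3166*I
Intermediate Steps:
n(L, A) = I*√11 (n(L, A) = √(-11) = I*√11)
(f - 2961843) + n(-315, -1172) = (-718687 - 2961843) + I*√11 = -3680530 + I*√11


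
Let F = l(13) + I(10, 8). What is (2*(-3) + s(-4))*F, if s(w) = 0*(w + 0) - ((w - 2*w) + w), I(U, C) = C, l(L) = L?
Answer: -126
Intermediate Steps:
F = 21 (F = 13 + 8 = 21)
s(w) = 0 (s(w) = 0*w - (-w + w) = 0 - 1*0 = 0 + 0 = 0)
(2*(-3) + s(-4))*F = (2*(-3) + 0)*21 = (-6 + 0)*21 = -6*21 = -126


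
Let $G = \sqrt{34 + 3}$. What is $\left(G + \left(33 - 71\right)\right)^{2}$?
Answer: $\left(-38 + \sqrt{37}\right)^{2} \approx 1018.7$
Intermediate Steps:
$G = \sqrt{37} \approx 6.0828$
$\left(G + \left(33 - 71\right)\right)^{2} = \left(\sqrt{37} + \left(33 - 71\right)\right)^{2} = \left(\sqrt{37} - 38\right)^{2} = \left(-38 + \sqrt{37}\right)^{2}$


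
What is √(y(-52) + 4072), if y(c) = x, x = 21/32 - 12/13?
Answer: √44039866/104 ≈ 63.810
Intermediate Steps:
x = -111/416 (x = 21*(1/32) - 12*1/13 = 21/32 - 12/13 = -111/416 ≈ -0.26683)
y(c) = -111/416
√(y(-52) + 4072) = √(-111/416 + 4072) = √(1693841/416) = √44039866/104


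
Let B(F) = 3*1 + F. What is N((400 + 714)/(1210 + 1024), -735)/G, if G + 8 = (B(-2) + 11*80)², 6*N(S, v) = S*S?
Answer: 310249/5810385362502 ≈ 5.3396e-8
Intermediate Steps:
B(F) = 3 + F
N(S, v) = S²/6 (N(S, v) = (S*S)/6 = S²/6)
G = 776153 (G = -8 + ((3 - 2) + 11*80)² = -8 + (1 + 880)² = -8 + 881² = -8 + 776161 = 776153)
N((400 + 714)/(1210 + 1024), -735)/G = (((400 + 714)/(1210 + 1024))²/6)/776153 = ((1114/2234)²/6)*(1/776153) = ((1114*(1/2234))²/6)*(1/776153) = ((557/1117)²/6)*(1/776153) = ((⅙)*(310249/1247689))*(1/776153) = (310249/7486134)*(1/776153) = 310249/5810385362502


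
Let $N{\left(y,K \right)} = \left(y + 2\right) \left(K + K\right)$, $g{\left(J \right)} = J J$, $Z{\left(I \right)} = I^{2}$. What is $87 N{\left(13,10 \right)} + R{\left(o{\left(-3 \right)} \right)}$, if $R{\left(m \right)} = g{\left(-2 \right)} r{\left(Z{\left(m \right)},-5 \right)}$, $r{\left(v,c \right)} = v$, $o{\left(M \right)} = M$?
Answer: $26136$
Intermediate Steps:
$g{\left(J \right)} = J^{2}$
$R{\left(m \right)} = 4 m^{2}$ ($R{\left(m \right)} = \left(-2\right)^{2} m^{2} = 4 m^{2}$)
$N{\left(y,K \right)} = 2 K \left(2 + y\right)$ ($N{\left(y,K \right)} = \left(2 + y\right) 2 K = 2 K \left(2 + y\right)$)
$87 N{\left(13,10 \right)} + R{\left(o{\left(-3 \right)} \right)} = 87 \cdot 2 \cdot 10 \left(2 + 13\right) + 4 \left(-3\right)^{2} = 87 \cdot 2 \cdot 10 \cdot 15 + 4 \cdot 9 = 87 \cdot 300 + 36 = 26100 + 36 = 26136$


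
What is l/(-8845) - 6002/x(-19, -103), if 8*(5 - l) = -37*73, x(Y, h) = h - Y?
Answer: 106117819/1485960 ≈ 71.414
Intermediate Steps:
l = 2741/8 (l = 5 - (-37)*73/8 = 5 - ⅛*(-2701) = 5 + 2701/8 = 2741/8 ≈ 342.63)
l/(-8845) - 6002/x(-19, -103) = (2741/8)/(-8845) - 6002/(-103 - 1*(-19)) = (2741/8)*(-1/8845) - 6002/(-103 + 19) = -2741/70760 - 6002/(-84) = -2741/70760 - 6002*(-1/84) = -2741/70760 + 3001/42 = 106117819/1485960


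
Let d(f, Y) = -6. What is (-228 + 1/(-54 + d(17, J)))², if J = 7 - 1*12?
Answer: 187169761/3600 ≈ 51992.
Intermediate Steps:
J = -5 (J = 7 - 12 = -5)
(-228 + 1/(-54 + d(17, J)))² = (-228 + 1/(-54 - 6))² = (-228 + 1/(-60))² = (-228 - 1/60)² = (-13681/60)² = 187169761/3600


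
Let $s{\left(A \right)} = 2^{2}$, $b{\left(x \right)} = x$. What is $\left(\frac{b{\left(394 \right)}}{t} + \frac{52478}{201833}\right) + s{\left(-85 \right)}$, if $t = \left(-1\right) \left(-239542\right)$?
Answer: $\frac{103020064611}{24173740243} \approx 4.2617$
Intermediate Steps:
$t = 239542$
$s{\left(A \right)} = 4$
$\left(\frac{b{\left(394 \right)}}{t} + \frac{52478}{201833}\right) + s{\left(-85 \right)} = \left(\frac{394}{239542} + \frac{52478}{201833}\right) + 4 = \left(394 \cdot \frac{1}{239542} + 52478 \cdot \frac{1}{201833}\right) + 4 = \left(\frac{197}{119771} + \frac{52478}{201833}\right) + 4 = \frac{6325103639}{24173740243} + 4 = \frac{103020064611}{24173740243}$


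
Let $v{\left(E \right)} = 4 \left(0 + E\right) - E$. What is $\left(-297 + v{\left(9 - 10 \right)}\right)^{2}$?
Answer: $90000$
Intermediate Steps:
$v{\left(E \right)} = 3 E$ ($v{\left(E \right)} = 4 E - E = 3 E$)
$\left(-297 + v{\left(9 - 10 \right)}\right)^{2} = \left(-297 + 3 \left(9 - 10\right)\right)^{2} = \left(-297 + 3 \left(-1\right)\right)^{2} = \left(-297 - 3\right)^{2} = \left(-300\right)^{2} = 90000$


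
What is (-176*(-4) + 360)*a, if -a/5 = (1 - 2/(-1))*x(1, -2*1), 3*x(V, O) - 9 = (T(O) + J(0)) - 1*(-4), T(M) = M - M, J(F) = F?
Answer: -69160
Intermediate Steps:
T(M) = 0
x(V, O) = 13/3 (x(V, O) = 3 + ((0 + 0) - 1*(-4))/3 = 3 + (0 + 4)/3 = 3 + (1/3)*4 = 3 + 4/3 = 13/3)
a = -65 (a = -5*(1 - 2/(-1))*13/3 = -5*(1 - 2*(-1))*13/3 = -5*(1 + 2)*13/3 = -15*13/3 = -5*13 = -65)
(-176*(-4) + 360)*a = (-176*(-4) + 360)*(-65) = (704 + 360)*(-65) = 1064*(-65) = -69160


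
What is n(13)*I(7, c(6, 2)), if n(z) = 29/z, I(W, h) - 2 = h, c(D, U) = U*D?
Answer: 406/13 ≈ 31.231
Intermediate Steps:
c(D, U) = D*U
I(W, h) = 2 + h
n(13)*I(7, c(6, 2)) = (29/13)*(2 + 6*2) = (29*(1/13))*(2 + 12) = (29/13)*14 = 406/13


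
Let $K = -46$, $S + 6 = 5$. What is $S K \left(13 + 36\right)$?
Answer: $2254$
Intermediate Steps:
$S = -1$ ($S = -6 + 5 = -1$)
$S K \left(13 + 36\right) = \left(-1\right) \left(-46\right) \left(13 + 36\right) = 46 \cdot 49 = 2254$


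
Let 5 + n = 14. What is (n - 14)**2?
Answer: 25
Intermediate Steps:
n = 9 (n = -5 + 14 = 9)
(n - 14)**2 = (9 - 14)**2 = (-5)**2 = 25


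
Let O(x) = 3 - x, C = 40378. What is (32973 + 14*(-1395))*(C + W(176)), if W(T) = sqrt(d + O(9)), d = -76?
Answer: 542801454 + 13443*I*sqrt(82) ≈ 5.428e+8 + 1.2173e+5*I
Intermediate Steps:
W(T) = I*sqrt(82) (W(T) = sqrt(-76 + (3 - 1*9)) = sqrt(-76 + (3 - 9)) = sqrt(-76 - 6) = sqrt(-82) = I*sqrt(82))
(32973 + 14*(-1395))*(C + W(176)) = (32973 + 14*(-1395))*(40378 + I*sqrt(82)) = (32973 - 19530)*(40378 + I*sqrt(82)) = 13443*(40378 + I*sqrt(82)) = 542801454 + 13443*I*sqrt(82)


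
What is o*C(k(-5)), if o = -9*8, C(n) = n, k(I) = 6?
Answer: -432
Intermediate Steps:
o = -72
o*C(k(-5)) = -72*6 = -432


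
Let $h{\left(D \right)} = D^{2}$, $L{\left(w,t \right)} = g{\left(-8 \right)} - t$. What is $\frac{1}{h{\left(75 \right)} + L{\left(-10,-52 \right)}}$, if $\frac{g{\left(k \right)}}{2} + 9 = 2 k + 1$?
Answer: $\frac{1}{5629} \approx 0.00017765$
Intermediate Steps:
$g{\left(k \right)} = -16 + 4 k$ ($g{\left(k \right)} = -18 + 2 \left(2 k + 1\right) = -18 + 2 \left(1 + 2 k\right) = -18 + \left(2 + 4 k\right) = -16 + 4 k$)
$L{\left(w,t \right)} = -48 - t$ ($L{\left(w,t \right)} = \left(-16 + 4 \left(-8\right)\right) - t = \left(-16 - 32\right) - t = -48 - t$)
$\frac{1}{h{\left(75 \right)} + L{\left(-10,-52 \right)}} = \frac{1}{75^{2} - -4} = \frac{1}{5625 + \left(-48 + 52\right)} = \frac{1}{5625 + 4} = \frac{1}{5629}$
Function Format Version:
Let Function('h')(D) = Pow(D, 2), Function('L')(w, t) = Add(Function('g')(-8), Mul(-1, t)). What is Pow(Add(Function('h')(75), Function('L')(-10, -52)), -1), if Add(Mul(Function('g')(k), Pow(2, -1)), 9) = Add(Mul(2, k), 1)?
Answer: Rational(1, 5629) ≈ 0.00017765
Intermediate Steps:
Function('g')(k) = Add(-16, Mul(4, k)) (Function('g')(k) = Add(-18, Mul(2, Add(Mul(2, k), 1))) = Add(-18, Mul(2, Add(1, Mul(2, k)))) = Add(-18, Add(2, Mul(4, k))) = Add(-16, Mul(4, k)))
Function('L')(w, t) = Add(-48, Mul(-1, t)) (Function('L')(w, t) = Add(Add(-16, Mul(4, -8)), Mul(-1, t)) = Add(Add(-16, -32), Mul(-1, t)) = Add(-48, Mul(-1, t)))
Pow(Add(Function('h')(75), Function('L')(-10, -52)), -1) = Pow(Add(Pow(75, 2), Add(-48, Mul(-1, -52))), -1) = Pow(Add(5625, Add(-48, 52)), -1) = Pow(Add(5625, 4), -1) = Pow(5629, -1) = Rational(1, 5629)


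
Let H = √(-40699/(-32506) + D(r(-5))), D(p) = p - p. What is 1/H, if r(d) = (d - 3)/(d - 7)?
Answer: √1322961694/40699 ≈ 0.89370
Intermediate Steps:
r(d) = (-3 + d)/(-7 + d)
D(p) = 0
H = √1322961694/32506 (H = √(-40699/(-32506) + 0) = √(-40699*(-1/32506) + 0) = √(40699/32506 + 0) = √(40699/32506) = √1322961694/32506 ≈ 1.1189)
1/H = 1/(√1322961694/32506) = √1322961694/40699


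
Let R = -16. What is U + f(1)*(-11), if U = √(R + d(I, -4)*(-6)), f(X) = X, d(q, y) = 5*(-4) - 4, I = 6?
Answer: -11 + 8*√2 ≈ 0.31371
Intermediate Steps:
d(q, y) = -24 (d(q, y) = -20 - 4 = -24)
U = 8*√2 (U = √(-16 - 24*(-6)) = √(-16 + 144) = √128 = 8*√2 ≈ 11.314)
U + f(1)*(-11) = 8*√2 + 1*(-11) = 8*√2 - 11 = -11 + 8*√2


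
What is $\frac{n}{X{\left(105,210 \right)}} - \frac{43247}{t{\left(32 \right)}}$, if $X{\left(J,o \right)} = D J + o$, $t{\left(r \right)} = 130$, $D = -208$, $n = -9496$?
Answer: $- \frac{93419813}{281190} \approx -332.23$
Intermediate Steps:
$X{\left(J,o \right)} = o - 208 J$ ($X{\left(J,o \right)} = - 208 J + o = o - 208 J$)
$\frac{n}{X{\left(105,210 \right)}} - \frac{43247}{t{\left(32 \right)}} = - \frac{9496}{210 - 21840} - \frac{43247}{130} = - \frac{9496}{-21630} - \frac{43247}{130} = \left(-9496\right) \left(- \frac{1}{21630}\right) - \frac{43247}{130} = \frac{4748}{10815} - \frac{43247}{130} = - \frac{93419813}{281190}$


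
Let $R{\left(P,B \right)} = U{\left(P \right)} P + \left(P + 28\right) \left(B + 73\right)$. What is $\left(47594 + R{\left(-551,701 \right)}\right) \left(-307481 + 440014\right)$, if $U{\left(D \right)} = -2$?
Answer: $-47195796498$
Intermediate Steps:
$R{\left(P,B \right)} = - 2 P + \left(28 + P\right) \left(73 + B\right)$ ($R{\left(P,B \right)} = - 2 P + \left(P + 28\right) \left(B + 73\right) = - 2 P + \left(28 + P\right) \left(73 + B\right)$)
$\left(47594 + R{\left(-551,701 \right)}\right) \left(-307481 + 440014\right) = \left(47594 + \left(2044 + 28 \cdot 701 + 71 \left(-551\right) + 701 \left(-551\right)\right)\right) \left(-307481 + 440014\right) = \left(47594 + \left(2044 + 19628 - 39121 - 386251\right)\right) 132533 = \left(47594 - 403700\right) 132533 = \left(-356106\right) 132533 = -47195796498$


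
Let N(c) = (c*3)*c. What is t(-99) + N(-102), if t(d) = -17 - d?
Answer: 31294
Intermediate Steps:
N(c) = 3*c² (N(c) = (3*c)*c = 3*c²)
t(-99) + N(-102) = (-17 - 1*(-99)) + 3*(-102)² = (-17 + 99) + 3*10404 = 82 + 31212 = 31294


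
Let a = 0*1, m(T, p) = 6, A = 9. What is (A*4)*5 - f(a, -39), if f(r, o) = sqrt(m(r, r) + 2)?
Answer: 180 - 2*sqrt(2) ≈ 177.17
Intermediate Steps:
a = 0
f(r, o) = 2*sqrt(2) (f(r, o) = sqrt(6 + 2) = sqrt(8) = 2*sqrt(2))
(A*4)*5 - f(a, -39) = (9*4)*5 - 2*sqrt(2) = 36*5 - 2*sqrt(2) = 180 - 2*sqrt(2)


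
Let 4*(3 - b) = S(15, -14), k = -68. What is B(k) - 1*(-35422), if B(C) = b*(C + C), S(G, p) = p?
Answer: 34538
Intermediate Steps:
b = 13/2 (b = 3 - ¼*(-14) = 3 + 7/2 = 13/2 ≈ 6.5000)
B(C) = 13*C (B(C) = 13*(C + C)/2 = 13*(2*C)/2 = 13*C)
B(k) - 1*(-35422) = 13*(-68) - 1*(-35422) = -884 + 35422 = 34538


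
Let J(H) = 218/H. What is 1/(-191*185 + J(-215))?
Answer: -215/7597243 ≈ -2.8300e-5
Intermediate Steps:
1/(-191*185 + J(-215)) = 1/(-191*185 + 218/(-215)) = 1/(-35335 + 218*(-1/215)) = 1/(-35335 - 218/215) = 1/(-7597243/215) = -215/7597243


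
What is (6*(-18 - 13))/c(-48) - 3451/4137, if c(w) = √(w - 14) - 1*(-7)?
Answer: (-493*√62 + 113377*I)/(591*(√62 - 7*I)) ≈ -12.564 + 13.194*I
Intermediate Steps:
c(w) = 7 + √(-14 + w) (c(w) = √(-14 + w) + 7 = 7 + √(-14 + w))
(6*(-18 - 13))/c(-48) - 3451/4137 = (6*(-18 - 13))/(7 + √(-14 - 48)) - 3451/4137 = (6*(-31))/(7 + √(-62)) - 3451*1/4137 = -186/(7 + I*√62) - 493/591 = -493/591 - 186/(7 + I*√62)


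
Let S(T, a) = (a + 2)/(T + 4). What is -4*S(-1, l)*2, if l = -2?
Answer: 0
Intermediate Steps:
S(T, a) = (2 + a)/(4 + T)
-4*S(-1, l)*2 = -4*(2 - 2)/(4 - 1)*2 = -4*0/3*2 = -4*0*2 = 0*2 = 0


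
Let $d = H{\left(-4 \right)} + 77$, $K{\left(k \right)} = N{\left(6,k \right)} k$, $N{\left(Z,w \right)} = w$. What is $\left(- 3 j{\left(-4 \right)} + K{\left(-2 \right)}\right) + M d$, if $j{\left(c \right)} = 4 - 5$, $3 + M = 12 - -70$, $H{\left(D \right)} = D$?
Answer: $5774$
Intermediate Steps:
$M = 79$ ($M = -3 + \left(12 - -70\right) = -3 + \left(12 + 70\right) = -3 + 82 = 79$)
$j{\left(c \right)} = -1$ ($j{\left(c \right)} = 4 - 5 = -1$)
$K{\left(k \right)} = k^{2}$ ($K{\left(k \right)} = k k = k^{2}$)
$d = 73$ ($d = -4 + 77 = 73$)
$\left(- 3 j{\left(-4 \right)} + K{\left(-2 \right)}\right) + M d = \left(\left(-3\right) \left(-1\right) + \left(-2\right)^{2}\right) + 79 \cdot 73 = \left(3 + 4\right) + 5767 = 7 + 5767 = 5774$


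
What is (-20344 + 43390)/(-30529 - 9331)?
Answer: -11523/19930 ≈ -0.57817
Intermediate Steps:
(-20344 + 43390)/(-30529 - 9331) = 23046/(-39860) = 23046*(-1/39860) = -11523/19930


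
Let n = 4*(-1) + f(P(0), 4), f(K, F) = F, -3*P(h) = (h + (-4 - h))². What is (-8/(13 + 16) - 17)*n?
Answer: 0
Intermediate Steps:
P(h) = -16/3 (P(h) = -(h + (-4 - h))²/3 = -⅓*(-4)² = -⅓*16 = -16/3)
n = 0 (n = 4*(-1) + 4 = -4 + 4 = 0)
(-8/(13 + 16) - 17)*n = (-8/(13 + 16) - 17)*0 = (-8/29 - 17)*0 = -501/29*0 = 0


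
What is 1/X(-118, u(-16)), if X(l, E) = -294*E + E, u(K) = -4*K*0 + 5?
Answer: -1/1465 ≈ -0.00068259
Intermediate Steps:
u(K) = 5 (u(K) = 0 + 5 = 5)
X(l, E) = -293*E
1/X(-118, u(-16)) = 1/(-293*5) = 1/(-1465) = -1/1465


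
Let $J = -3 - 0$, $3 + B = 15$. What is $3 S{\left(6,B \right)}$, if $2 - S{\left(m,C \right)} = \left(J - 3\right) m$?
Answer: $114$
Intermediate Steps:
$B = 12$ ($B = -3 + 15 = 12$)
$J = -3$ ($J = -3 + 0 = -3$)
$S{\left(m,C \right)} = 2 + 6 m$ ($S{\left(m,C \right)} = 2 - \left(-3 - 3\right) m = 2 - - 6 m = 2 + 6 m$)
$3 S{\left(6,B \right)} = 3 \left(2 + 6 \cdot 6\right) = 3 \left(2 + 36\right) = 3 \cdot 38 = 114$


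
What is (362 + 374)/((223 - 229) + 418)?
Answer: 184/103 ≈ 1.7864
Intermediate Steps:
(362 + 374)/((223 - 229) + 418) = 736/(-6 + 418) = 736/412 = 736*(1/412) = 184/103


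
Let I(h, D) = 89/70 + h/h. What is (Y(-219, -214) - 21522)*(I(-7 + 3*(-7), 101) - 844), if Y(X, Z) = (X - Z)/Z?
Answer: 271372626463/14980 ≈ 1.8116e+7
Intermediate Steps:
I(h, D) = 159/70 (I(h, D) = 89*(1/70) + 1 = 89/70 + 1 = 159/70)
Y(X, Z) = (X - Z)/Z
(Y(-219, -214) - 21522)*(I(-7 + 3*(-7), 101) - 844) = ((-219 - 1*(-214))/(-214) - 21522)*(159/70 - 844) = (-(-219 + 214)/214 - 21522)*(-58921/70) = (-1/214*(-5) - 21522)*(-58921/70) = (5/214 - 21522)*(-58921/70) = -4605703/214*(-58921/70) = 271372626463/14980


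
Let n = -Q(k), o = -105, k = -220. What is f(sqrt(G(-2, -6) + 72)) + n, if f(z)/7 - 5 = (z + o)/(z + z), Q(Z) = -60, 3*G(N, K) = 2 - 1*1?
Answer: 197/2 - 105*sqrt(651)/62 ≈ 55.290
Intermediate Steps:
G(N, K) = 1/3 (G(N, K) = (2 - 1*1)/3 = (2 - 1)/3 = (1/3)*1 = 1/3)
n = 60 (n = -1*(-60) = 60)
f(z) = 35 + 7*(-105 + z)/(2*z) (f(z) = 35 + 7*((z - 105)/(z + z)) = 35 + 7*((-105 + z)/((2*z))) = 35 + 7*((-105 + z)*(1/(2*z))) = 35 + 7*((-105 + z)/(2*z)) = 35 + 7*(-105 + z)/(2*z))
f(sqrt(G(-2, -6) + 72)) + n = 7*(-105 + 11*sqrt(1/3 + 72))/(2*(sqrt(1/3 + 72))) + 60 = 7*(-105 + 11*sqrt(217/3))/(2*(sqrt(217/3))) + 60 = 7*(-105 + 11*(sqrt(651)/3))/(2*((sqrt(651)/3))) + 60 = 7*(sqrt(651)/217)*(-105 + 11*sqrt(651)/3)/2 + 60 = sqrt(651)*(-105 + 11*sqrt(651)/3)/62 + 60 = 60 + sqrt(651)*(-105 + 11*sqrt(651)/3)/62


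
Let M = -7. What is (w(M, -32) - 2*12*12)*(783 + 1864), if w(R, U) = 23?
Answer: -701455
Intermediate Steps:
(w(M, -32) - 2*12*12)*(783 + 1864) = (23 - 2*12*12)*(783 + 1864) = (23 - 24*12)*2647 = (23 - 288)*2647 = -265*2647 = -701455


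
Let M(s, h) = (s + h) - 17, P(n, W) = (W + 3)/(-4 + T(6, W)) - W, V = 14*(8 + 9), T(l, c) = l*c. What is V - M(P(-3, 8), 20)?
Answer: 971/4 ≈ 242.75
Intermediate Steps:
T(l, c) = c*l
V = 238 (V = 14*17 = 238)
P(n, W) = -W + (3 + W)/(-4 + 6*W) (P(n, W) = (W + 3)/(-4 + W*6) - W = (3 + W)/(-4 + 6*W) - W = -W + (3 + W)/(-4 + 6*W))
M(s, h) = -17 + h + s (M(s, h) = (h + s) - 17 = -17 + h + s)
V - M(P(-3, 8), 20) = 238 - (-17 + 20 + (3 - 6*8**2 + 5*8)/(2*(-2 + 3*8))) = 238 - (-17 + 20 + (3 - 6*64 + 40)/(2*(-2 + 24))) = 238 - (-17 + 20 + (1/2)*(3 - 384 + 40)/22) = 238 - (-17 + 20 + (1/2)*(1/22)*(-341)) = 238 - (-17 + 20 - 31/4) = 238 - 1*(-19/4) = 238 + 19/4 = 971/4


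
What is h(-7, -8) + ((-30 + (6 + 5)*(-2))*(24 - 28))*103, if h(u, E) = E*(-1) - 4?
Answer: 21428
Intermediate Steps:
h(u, E) = -4 - E (h(u, E) = -E - 4 = -4 - E)
h(-7, -8) + ((-30 + (6 + 5)*(-2))*(24 - 28))*103 = (-4 - 1*(-8)) + ((-30 + (6 + 5)*(-2))*(24 - 28))*103 = (-4 + 8) + ((-30 + 11*(-2))*(-4))*103 = 4 + ((-30 - 22)*(-4))*103 = 4 - 52*(-4)*103 = 4 + 208*103 = 4 + 21424 = 21428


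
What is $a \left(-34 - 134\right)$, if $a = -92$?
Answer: $15456$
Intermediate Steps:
$a \left(-34 - 134\right) = - 92 \left(-34 - 134\right) = \left(-92\right) \left(-168\right) = 15456$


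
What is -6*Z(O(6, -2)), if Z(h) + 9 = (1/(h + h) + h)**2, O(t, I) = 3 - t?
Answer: -37/6 ≈ -6.1667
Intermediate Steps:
Z(h) = -9 + (h + 1/(2*h))**2 (Z(h) = -9 + (1/(h + h) + h)**2 = -9 + (1/(2*h) + h)**2 = -9 + (h + 1/(2*h))**2)
-6*Z(O(6, -2)) = -6*(-8 + (3 - 1*6)**2 + 1/(4*(3 - 1*6)**2)) = -6*(-8 + (3 - 6)**2 + 1/(4*(3 - 6)**2)) = -6*(-8 + (-3)**2 + (1/4)/(-3)**2) = -6*(-8 + 9 + (1/4)*(1/9)) = -6*(-8 + 9 + 1/36) = -6*37/36 = -37/6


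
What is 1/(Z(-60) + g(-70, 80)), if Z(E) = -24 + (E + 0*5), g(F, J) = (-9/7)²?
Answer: -49/4035 ≈ -0.012144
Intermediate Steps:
g(F, J) = 81/49 (g(F, J) = (-9*⅐)² = (-9/7)² = 81/49)
Z(E) = -24 + E (Z(E) = -24 + (E + 0) = -24 + E)
1/(Z(-60) + g(-70, 80)) = 1/((-24 - 60) + 81/49) = 1/(-84 + 81/49) = 1/(-4035/49) = -49/4035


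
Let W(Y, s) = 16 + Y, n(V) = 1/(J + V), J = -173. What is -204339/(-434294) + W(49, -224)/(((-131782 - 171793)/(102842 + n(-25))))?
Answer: -5625389436725/261044786079 ≈ -21.550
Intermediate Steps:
n(V) = 1/(-173 + V)
-204339/(-434294) + W(49, -224)/(((-131782 - 171793)/(102842 + n(-25)))) = -204339/(-434294) + (16 + 49)/(((-131782 - 171793)/(102842 + 1/(-173 - 25)))) = -204339*(-1/434294) + 65/((-303575/(102842 + 1/(-198)))) = 204339/434294 + 65/((-303575/(102842 - 1/198))) = 204339/434294 + 65/((-303575/20362715/198)) = 204339/434294 + 65/((-303575*198/20362715)) = 204339/434294 + 65/(-12021570/4072543) = 204339/434294 + 65*(-4072543/12021570) = 204339/434294 - 52943059/2404314 = -5625389436725/261044786079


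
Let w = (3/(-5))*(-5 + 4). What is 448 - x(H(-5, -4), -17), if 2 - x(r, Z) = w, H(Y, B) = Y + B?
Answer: 2233/5 ≈ 446.60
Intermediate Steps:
H(Y, B) = B + Y
w = ⅗ (w = (3*(-⅕))*(-1) = -⅗*(-1) = ⅗ ≈ 0.60000)
x(r, Z) = 7/5 (x(r, Z) = 2 - 1*⅗ = 2 - ⅗ = 7/5)
448 - x(H(-5, -4), -17) = 448 - 1*7/5 = 448 - 7/5 = 2233/5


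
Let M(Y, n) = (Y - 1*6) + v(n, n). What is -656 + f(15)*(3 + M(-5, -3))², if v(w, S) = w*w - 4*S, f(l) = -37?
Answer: -6909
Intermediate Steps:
v(w, S) = w² - 4*S
M(Y, n) = -6 + Y + n² - 4*n (M(Y, n) = (Y - 1*6) + (n² - 4*n) = (Y - 6) + (n² - 4*n) = (-6 + Y) + (n² - 4*n) = -6 + Y + n² - 4*n)
-656 + f(15)*(3 + M(-5, -3))² = -656 - 37*(3 + (-6 - 5 + (-3)² - 4*(-3)))² = -656 - 37*(3 + (-6 - 5 + 9 + 12))² = -656 - 37*(3 + 10)² = -656 - 37*13² = -656 - 37*169 = -656 - 6253 = -6909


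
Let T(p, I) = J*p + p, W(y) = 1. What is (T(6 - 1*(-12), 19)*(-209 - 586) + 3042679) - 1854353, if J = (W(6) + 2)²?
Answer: 1045226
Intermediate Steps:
J = 9 (J = (1 + 2)² = 3² = 9)
T(p, I) = 10*p (T(p, I) = 9*p + p = 10*p)
(T(6 - 1*(-12), 19)*(-209 - 586) + 3042679) - 1854353 = ((10*(6 - 1*(-12)))*(-209 - 586) + 3042679) - 1854353 = ((10*(6 + 12))*(-795) + 3042679) - 1854353 = ((10*18)*(-795) + 3042679) - 1854353 = (180*(-795) + 3042679) - 1854353 = (-143100 + 3042679) - 1854353 = 2899579 - 1854353 = 1045226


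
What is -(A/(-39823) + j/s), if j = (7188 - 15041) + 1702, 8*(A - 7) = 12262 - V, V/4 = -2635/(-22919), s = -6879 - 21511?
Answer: -1317773104547/7403327924980 ≈ -0.17800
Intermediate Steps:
s = -28390
V = 10540/22919 (V = 4*(-2635/(-22919)) = 4*(-2635*(-1/22919)) = 4*(2635/22919) = 10540/22919 ≈ 0.45988)
A = 141152851/91676 (A = 7 + (12262 - 1*10540/22919)/8 = 7 + (12262 - 10540/22919)/8 = 7 + (⅛)*(281022238/22919) = 7 + 140511119/91676 = 141152851/91676 ≈ 1539.7)
j = -6151 (j = -7853 + 1702 = -6151)
-(A/(-39823) + j/s) = -((141152851/91676)/(-39823) - 6151/(-28390)) = -((141152851/91676)*(-1/39823) - 6151*(-1/28390)) = -(-20164693/521544764 + 6151/28390) = -1*1317773104547/7403327924980 = -1317773104547/7403327924980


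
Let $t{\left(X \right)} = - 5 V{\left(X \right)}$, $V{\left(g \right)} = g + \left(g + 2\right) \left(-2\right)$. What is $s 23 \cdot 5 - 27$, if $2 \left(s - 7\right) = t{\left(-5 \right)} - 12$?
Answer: $- \frac{399}{2} \approx -199.5$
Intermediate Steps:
$V{\left(g \right)} = -4 - g$ ($V{\left(g \right)} = g + \left(2 + g\right) \left(-2\right) = g - \left(4 + 2 g\right) = -4 - g$)
$t{\left(X \right)} = 20 + 5 X$ ($t{\left(X \right)} = - 5 \left(-4 - X\right) = 20 + 5 X$)
$s = - \frac{3}{2}$ ($s = 7 + \frac{\left(20 + 5 \left(-5\right)\right) - 12}{2} = 7 + \frac{\left(20 - 25\right) - 12}{2} = 7 + \frac{-5 - 12}{2} = 7 + \frac{1}{2} \left(-17\right) = 7 - \frac{17}{2} = - \frac{3}{2} \approx -1.5$)
$s 23 \cdot 5 - 27 = - \frac{3 \cdot 23 \cdot 5}{2} - 27 = \left(- \frac{3}{2}\right) 115 - 27 = - \frac{345}{2} - 27 = - \frac{399}{2}$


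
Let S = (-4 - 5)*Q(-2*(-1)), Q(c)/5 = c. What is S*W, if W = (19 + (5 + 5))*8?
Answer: -20880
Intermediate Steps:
Q(c) = 5*c
W = 232 (W = (19 + 10)*8 = 29*8 = 232)
S = -90 (S = (-4 - 5)*(5*(-2*(-1))) = -45*2 = -9*10 = -90)
S*W = -90*232 = -20880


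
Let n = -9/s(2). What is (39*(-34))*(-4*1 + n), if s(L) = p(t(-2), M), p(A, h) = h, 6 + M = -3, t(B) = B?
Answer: 3978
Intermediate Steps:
M = -9 (M = -6 - 3 = -9)
s(L) = -9
n = 1 (n = -9/(-9) = -9*(-⅑) = 1)
(39*(-34))*(-4*1 + n) = (39*(-34))*(-4*1 + 1) = -1326*(-4 + 1) = -1326*(-3) = 3978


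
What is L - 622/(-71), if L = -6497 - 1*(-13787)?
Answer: 518212/71 ≈ 7298.8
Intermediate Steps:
L = 7290 (L = -6497 + 13787 = 7290)
L - 622/(-71) = 7290 - 622/(-71) = 7290 - 1/71*(-622) = 7290 + 622/71 = 518212/71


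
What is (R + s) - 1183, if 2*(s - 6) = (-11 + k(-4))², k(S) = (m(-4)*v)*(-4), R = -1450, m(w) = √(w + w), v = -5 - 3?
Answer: -13325/2 - 704*I*√2 ≈ -6662.5 - 995.61*I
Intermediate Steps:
v = -8
m(w) = √2*√w (m(w) = √(2*w) = √2*√w)
k(S) = 64*I*√2 (k(S) = ((√2*√(-4))*(-8))*(-4) = ((√2*(2*I))*(-8))*(-4) = ((2*I*√2)*(-8))*(-4) = -16*I*√2*(-4) = 64*I*√2)
s = 6 + (-11 + 64*I*√2)²/2 ≈ -4029.5 - 995.61*I
(R + s) - 1183 = (-1450 + (-8059/2 - 704*I*√2)) - 1183 = (-10959/2 - 704*I*√2) - 1183 = -13325/2 - 704*I*√2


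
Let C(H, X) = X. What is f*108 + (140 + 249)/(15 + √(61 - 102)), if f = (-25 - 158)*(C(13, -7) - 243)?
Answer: 1314311835/266 - 389*I*√41/266 ≈ 4.941e+6 - 9.364*I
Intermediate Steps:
f = 45750 (f = (-25 - 158)*(-7 - 243) = -183*(-250) = 45750)
f*108 + (140 + 249)/(15 + √(61 - 102)) = 45750*108 + (140 + 249)/(15 + √(61 - 102)) = 4941000 + 389/(15 + √(-41)) = 4941000 + 389/(15 + I*√41)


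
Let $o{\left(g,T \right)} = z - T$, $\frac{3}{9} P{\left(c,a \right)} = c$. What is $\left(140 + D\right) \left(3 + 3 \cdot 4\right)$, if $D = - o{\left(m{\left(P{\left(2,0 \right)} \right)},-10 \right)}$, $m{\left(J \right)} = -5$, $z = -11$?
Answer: $2115$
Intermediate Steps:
$P{\left(c,a \right)} = 3 c$
$o{\left(g,T \right)} = -11 - T$
$D = 1$ ($D = - (-11 - -10) = - (-11 + 10) = \left(-1\right) \left(-1\right) = 1$)
$\left(140 + D\right) \left(3 + 3 \cdot 4\right) = \left(140 + 1\right) \left(3 + 3 \cdot 4\right) = 141 \left(3 + 12\right) = 141 \cdot 15 = 2115$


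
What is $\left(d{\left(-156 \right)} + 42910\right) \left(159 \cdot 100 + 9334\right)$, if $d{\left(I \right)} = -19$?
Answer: $1082311494$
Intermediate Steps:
$\left(d{\left(-156 \right)} + 42910\right) \left(159 \cdot 100 + 9334\right) = \left(-19 + 42910\right) \left(159 \cdot 100 + 9334\right) = 42891 \left(15900 + 9334\right) = 42891 \cdot 25234 = 1082311494$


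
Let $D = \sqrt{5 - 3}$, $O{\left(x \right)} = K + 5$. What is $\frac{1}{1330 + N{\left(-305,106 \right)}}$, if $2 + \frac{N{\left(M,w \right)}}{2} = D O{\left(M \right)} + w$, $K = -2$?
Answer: $\frac{769}{1182686} - \frac{3 \sqrt{2}}{1182686} \approx 0.00064663$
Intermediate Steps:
$O{\left(x \right)} = 3$ ($O{\left(x \right)} = -2 + 5 = 3$)
$D = \sqrt{2}$ ($D = \sqrt{5 - 3} = \sqrt{2} \approx 1.4142$)
$N{\left(M,w \right)} = -4 + 2 w + 6 \sqrt{2}$ ($N{\left(M,w \right)} = -4 + 2 \left(\sqrt{2} \cdot 3 + w\right) = -4 + 2 \left(3 \sqrt{2} + w\right) = -4 + 2 \left(w + 3 \sqrt{2}\right) = -4 + \left(2 w + 6 \sqrt{2}\right) = -4 + 2 w + 6 \sqrt{2}$)
$\frac{1}{1330 + N{\left(-305,106 \right)}} = \frac{1}{1330 + \left(-4 + 2 \cdot 106 + 6 \sqrt{2}\right)} = \frac{1}{1330 + \left(-4 + 212 + 6 \sqrt{2}\right)} = \frac{1}{1330 + \left(208 + 6 \sqrt{2}\right)} = \frac{1}{1538 + 6 \sqrt{2}}$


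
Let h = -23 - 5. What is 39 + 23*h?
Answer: -605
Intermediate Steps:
h = -28
39 + 23*h = 39 + 23*(-28) = 39 - 644 = -605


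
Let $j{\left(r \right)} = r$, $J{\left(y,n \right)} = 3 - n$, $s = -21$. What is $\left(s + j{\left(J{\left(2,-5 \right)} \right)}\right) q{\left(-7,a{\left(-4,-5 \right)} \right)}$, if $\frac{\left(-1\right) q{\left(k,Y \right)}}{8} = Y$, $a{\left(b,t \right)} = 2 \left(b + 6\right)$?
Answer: $416$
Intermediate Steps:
$a{\left(b,t \right)} = 12 + 2 b$ ($a{\left(b,t \right)} = 2 \left(6 + b\right) = 12 + 2 b$)
$q{\left(k,Y \right)} = - 8 Y$
$\left(s + j{\left(J{\left(2,-5 \right)} \right)}\right) q{\left(-7,a{\left(-4,-5 \right)} \right)} = \left(-21 + \left(3 - -5\right)\right) \left(- 8 \left(12 + 2 \left(-4\right)\right)\right) = \left(-21 + \left(3 + 5\right)\right) \left(- 8 \left(12 - 8\right)\right) = \left(-21 + 8\right) \left(\left(-8\right) 4\right) = \left(-13\right) \left(-32\right) = 416$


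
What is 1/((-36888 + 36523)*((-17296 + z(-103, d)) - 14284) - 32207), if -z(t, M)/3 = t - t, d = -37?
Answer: 1/11494493 ≈ 8.6998e-8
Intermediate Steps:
z(t, M) = 0 (z(t, M) = -3*(t - t) = -3*0 = 0)
1/((-36888 + 36523)*((-17296 + z(-103, d)) - 14284) - 32207) = 1/((-36888 + 36523)*((-17296 + 0) - 14284) - 32207) = 1/(-365*(-17296 - 14284) - 32207) = 1/(-365*(-31580) - 32207) = 1/(11526700 - 32207) = 1/11494493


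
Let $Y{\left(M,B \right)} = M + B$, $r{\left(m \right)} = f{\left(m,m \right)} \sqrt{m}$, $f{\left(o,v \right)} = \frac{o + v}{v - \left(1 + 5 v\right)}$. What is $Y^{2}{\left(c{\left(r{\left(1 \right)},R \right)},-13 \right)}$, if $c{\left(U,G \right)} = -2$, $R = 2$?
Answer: $225$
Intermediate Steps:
$f{\left(o,v \right)} = \frac{o + v}{-1 - 4 v}$ ($f{\left(o,v \right)} = \frac{o + v}{v - \left(1 + 5 v\right)} = \frac{o + v}{-1 - 4 v}$)
$r{\left(m \right)} = - \frac{2 m^{\frac{3}{2}}}{1 + 4 m}$ ($r{\left(m \right)} = \frac{- m - m}{1 + 4 m} \sqrt{m} = \frac{\left(-2\right) m}{1 + 4 m} \sqrt{m} = - \frac{2 m}{1 + 4 m} \sqrt{m} = - \frac{2 m^{\frac{3}{2}}}{1 + 4 m}$)
$Y{\left(M,B \right)} = B + M$
$Y^{2}{\left(c{\left(r{\left(1 \right)},R \right)},-13 \right)} = \left(-13 - 2\right)^{2} = \left(-15\right)^{2} = 225$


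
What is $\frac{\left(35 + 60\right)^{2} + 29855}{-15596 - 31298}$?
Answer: $- \frac{19440}{23447} \approx -0.8291$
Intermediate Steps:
$\frac{\left(35 + 60\right)^{2} + 29855}{-15596 - 31298} = \frac{95^{2} + 29855}{-46894} = \left(9025 + 29855\right) \left(- \frac{1}{46894}\right) = 38880 \left(- \frac{1}{46894}\right) = - \frac{19440}{23447}$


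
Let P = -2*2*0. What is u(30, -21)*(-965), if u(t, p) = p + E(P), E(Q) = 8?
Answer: 12545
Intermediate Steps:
P = 0 (P = -4*0 = 0)
u(t, p) = 8 + p (u(t, p) = p + 8 = 8 + p)
u(30, -21)*(-965) = (8 - 21)*(-965) = -13*(-965) = 12545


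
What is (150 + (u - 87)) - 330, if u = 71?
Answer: -196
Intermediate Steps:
(150 + (u - 87)) - 330 = (150 + (71 - 87)) - 330 = (150 - 16) - 330 = 134 - 330 = -196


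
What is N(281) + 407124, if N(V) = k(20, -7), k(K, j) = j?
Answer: 407117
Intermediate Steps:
N(V) = -7
N(281) + 407124 = -7 + 407124 = 407117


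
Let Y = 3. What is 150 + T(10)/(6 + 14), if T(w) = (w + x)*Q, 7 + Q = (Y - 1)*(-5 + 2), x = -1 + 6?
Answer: 561/4 ≈ 140.25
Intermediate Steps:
x = 5
Q = -13 (Q = -7 + (3 - 1)*(-5 + 2) = -7 + 2*(-3) = -7 - 6 = -13)
T(w) = -65 - 13*w (T(w) = (w + 5)*(-13) = (5 + w)*(-13) = -65 - 13*w)
150 + T(10)/(6 + 14) = 150 + (-65 - 13*10)/(6 + 14) = 150 + (-65 - 130)/20 = 150 - 195*1/20 = 150 - 39/4 = 561/4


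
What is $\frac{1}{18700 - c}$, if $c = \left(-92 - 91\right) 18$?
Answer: $\frac{1}{21994} \approx 4.5467 \cdot 10^{-5}$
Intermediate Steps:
$c = -3294$ ($c = \left(-183\right) 18 = -3294$)
$\frac{1}{18700 - c} = \frac{1}{18700 - -3294} = \frac{1}{18700 + 3294} = \frac{1}{21994}$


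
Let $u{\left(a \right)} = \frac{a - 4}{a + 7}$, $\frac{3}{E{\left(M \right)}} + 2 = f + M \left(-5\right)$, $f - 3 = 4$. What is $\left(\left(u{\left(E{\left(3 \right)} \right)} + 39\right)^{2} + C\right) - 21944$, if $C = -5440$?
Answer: $- \frac{116321876}{4489} \approx -25913.0$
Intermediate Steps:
$f = 7$ ($f = 3 + 4 = 7$)
$E{\left(M \right)} = \frac{3}{5 - 5 M}$ ($E{\left(M \right)} = \frac{3}{-2 + \left(7 + M \left(-5\right)\right)} = \frac{3}{-2 - \left(-7 + 5 M\right)} = \frac{3}{5 - 5 M}$)
$u{\left(a \right)} = \frac{-4 + a}{7 + a}$
$\left(\left(u{\left(E{\left(3 \right)} \right)} + 39\right)^{2} + C\right) - 21944 = \left(\left(\frac{-4 - \frac{3}{-5 + 5 \cdot 3}}{7 - \frac{3}{-5 + 5 \cdot 3}} + 39\right)^{2} - 5440\right) - 21944 = \left(\left(\frac{-4 - \frac{3}{-5 + 15}}{7 - \frac{3}{-5 + 15}} + 39\right)^{2} - 5440\right) - 21944 = \left(\left(\frac{-4 - \frac{3}{10}}{7 - \frac{3}{10}} + 39\right)^{2} - 5440\right) - 21944 = \left(\left(\frac{1}{\frac{67}{10}} \left(- \frac{43}{10}\right) + 39\right)^{2} - 5440\right) - 21944 = \left(\left(\frac{10}{67} \left(- \frac{43}{10}\right) + 39\right)^{2} - 5440\right) - 21944 = \left(\left(- \frac{43}{67} + 39\right)^{2} - 5440\right) - 21944 = \left(\left(\frac{2570}{67}\right)^{2} - 5440\right) - 21944 = \left(\frac{6604900}{4489} - 5440\right) - 21944 = - \frac{17815260}{4489} - 21944 = - \frac{116321876}{4489}$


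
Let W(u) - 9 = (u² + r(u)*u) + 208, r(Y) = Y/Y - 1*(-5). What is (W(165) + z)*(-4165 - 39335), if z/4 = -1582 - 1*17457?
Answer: 2075994000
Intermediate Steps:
z = -76156 (z = 4*(-1582 - 1*17457) = 4*(-1582 - 17457) = 4*(-19039) = -76156)
r(Y) = 6 (r(Y) = 1 + 5 = 6)
W(u) = 217 + u² + 6*u (W(u) = 9 + ((u² + 6*u) + 208) = 9 + (208 + u² + 6*u) = 217 + u² + 6*u)
(W(165) + z)*(-4165 - 39335) = ((217 + 165² + 6*165) - 76156)*(-4165 - 39335) = ((217 + 27225 + 990) - 76156)*(-43500) = (28432 - 76156)*(-43500) = -47724*(-43500) = 2075994000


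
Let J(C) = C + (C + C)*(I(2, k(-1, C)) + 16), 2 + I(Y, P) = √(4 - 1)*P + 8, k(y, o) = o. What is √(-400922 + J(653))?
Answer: √(-371537 + 852818*√3) ≈ 1051.5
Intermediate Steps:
I(Y, P) = 6 + P*√3 (I(Y, P) = -2 + (√(4 - 1)*P + 8) = -2 + (√3*P + 8) = -2 + (P*√3 + 8) = -2 + (8 + P*√3) = 6 + P*√3)
J(C) = C + 2*C*(22 + C*√3) (J(C) = C + (C + C)*((6 + C*√3) + 16) = C + (2*C)*(22 + C*√3) = C + 2*C*(22 + C*√3))
√(-400922 + J(653)) = √(-400922 + 653*(45 + 2*653*√3)) = √(-400922 + 653*(45 + 1306*√3)) = √(-400922 + (29385 + 852818*√3)) = √(-371537 + 852818*√3)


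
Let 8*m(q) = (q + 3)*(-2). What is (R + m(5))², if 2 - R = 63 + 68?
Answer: 17161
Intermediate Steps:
R = -129 (R = 2 - (63 + 68) = 2 - 1*131 = 2 - 131 = -129)
m(q) = -¾ - q/4 (m(q) = ((q + 3)*(-2))/8 = ((3 + q)*(-2))/8 = (-6 - 2*q)/8 = -¾ - q/4)
(R + m(5))² = (-129 + (-¾ - ¼*5))² = (-129 + (-¾ - 5/4))² = (-129 - 2)² = (-131)² = 17161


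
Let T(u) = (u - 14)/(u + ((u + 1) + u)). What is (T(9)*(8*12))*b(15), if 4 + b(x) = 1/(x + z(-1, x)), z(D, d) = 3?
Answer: 1420/21 ≈ 67.619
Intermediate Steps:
b(x) = -4 + 1/(3 + x) (b(x) = -4 + 1/(x + 3) = -4 + 1/(3 + x))
T(u) = (-14 + u)/(1 + 3*u) (T(u) = (-14 + u)/(u + ((1 + u) + u)) = (-14 + u)/(u + (1 + 2*u)) = (-14 + u)/(1 + 3*u))
(T(9)*(8*12))*b(15) = (((-14 + 9)/(1 + 3*9))*(8*12))*((-11 - 4*15)/(3 + 15)) = ((-5/(1 + 27))*96)*((-11 - 60)/18) = ((-5/28)*96)*((1/18)*(-71)) = (((1/28)*(-5))*96)*(-71/18) = -5/28*96*(-71/18) = -120/7*(-71/18) = 1420/21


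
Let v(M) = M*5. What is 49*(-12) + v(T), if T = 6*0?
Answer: -588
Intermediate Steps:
T = 0
v(M) = 5*M
49*(-12) + v(T) = 49*(-12) + 5*0 = -588 + 0 = -588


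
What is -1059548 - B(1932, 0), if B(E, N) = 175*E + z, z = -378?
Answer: -1397270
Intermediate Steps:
B(E, N) = -378 + 175*E (B(E, N) = 175*E - 378 = -378 + 175*E)
-1059548 - B(1932, 0) = -1059548 - (-378 + 175*1932) = -1059548 - (-378 + 338100) = -1059548 - 1*337722 = -1059548 - 337722 = -1397270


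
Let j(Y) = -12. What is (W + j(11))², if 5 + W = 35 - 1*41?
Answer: 529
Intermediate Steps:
W = -11 (W = -5 + (35 - 1*41) = -5 + (35 - 41) = -5 - 6 = -11)
(W + j(11))² = (-11 - 12)² = (-23)² = 529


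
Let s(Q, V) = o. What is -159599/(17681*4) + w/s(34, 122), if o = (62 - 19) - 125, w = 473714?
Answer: -408732147/70724 ≈ -5779.3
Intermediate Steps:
o = -82 (o = 43 - 125 = -82)
s(Q, V) = -82
-159599/(17681*4) + w/s(34, 122) = -159599/(17681*4) + 473714/(-82) = -159599/70724 + 473714*(-1/82) = -159599*1/70724 - 5777 = -159599/70724 - 5777 = -408732147/70724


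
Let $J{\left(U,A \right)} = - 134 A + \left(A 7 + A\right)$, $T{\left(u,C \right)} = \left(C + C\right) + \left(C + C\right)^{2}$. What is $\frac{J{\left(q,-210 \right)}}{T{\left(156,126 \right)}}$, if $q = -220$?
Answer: $\frac{105}{253} \approx 0.41502$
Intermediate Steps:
$T{\left(u,C \right)} = 2 C + 4 C^{2}$ ($T{\left(u,C \right)} = 2 C + \left(2 C\right)^{2} = 2 C + 4 C^{2}$)
$J{\left(U,A \right)} = - 126 A$ ($J{\left(U,A \right)} = - 134 A + \left(7 A + A\right) = - 134 A + 8 A = - 126 A$)
$\frac{J{\left(q,-210 \right)}}{T{\left(156,126 \right)}} = \frac{\left(-126\right) \left(-210\right)}{2 \cdot 126 \left(1 + 2 \cdot 126\right)} = \frac{26460}{2 \cdot 126 \left(1 + 252\right)} = \frac{26460}{2 \cdot 126 \cdot 253} = \frac{26460}{63756} = 26460 \cdot \frac{1}{63756} = \frac{105}{253}$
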